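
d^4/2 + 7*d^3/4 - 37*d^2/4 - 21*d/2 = d*(d/2 + 1/2)*(d - 7/2)*(d + 6)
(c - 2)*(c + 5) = c^2 + 3*c - 10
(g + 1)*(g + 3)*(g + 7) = g^3 + 11*g^2 + 31*g + 21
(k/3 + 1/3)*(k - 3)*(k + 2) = k^3/3 - 7*k/3 - 2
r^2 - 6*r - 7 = (r - 7)*(r + 1)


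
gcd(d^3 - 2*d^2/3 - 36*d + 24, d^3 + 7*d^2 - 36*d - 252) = d^2 - 36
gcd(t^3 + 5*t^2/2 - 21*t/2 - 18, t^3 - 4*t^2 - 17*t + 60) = t^2 + t - 12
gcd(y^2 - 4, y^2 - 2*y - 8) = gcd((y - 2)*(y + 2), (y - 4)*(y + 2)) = y + 2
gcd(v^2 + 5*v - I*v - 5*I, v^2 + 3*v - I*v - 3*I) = v - I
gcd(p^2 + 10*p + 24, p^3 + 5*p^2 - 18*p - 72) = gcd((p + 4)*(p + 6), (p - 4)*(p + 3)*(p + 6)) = p + 6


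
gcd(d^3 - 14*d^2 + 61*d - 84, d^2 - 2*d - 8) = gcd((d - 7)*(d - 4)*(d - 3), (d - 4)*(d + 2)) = d - 4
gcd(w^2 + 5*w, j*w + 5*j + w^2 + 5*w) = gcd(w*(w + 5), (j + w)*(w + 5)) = w + 5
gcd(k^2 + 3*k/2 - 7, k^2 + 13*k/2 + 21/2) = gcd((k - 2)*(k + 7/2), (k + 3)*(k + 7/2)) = k + 7/2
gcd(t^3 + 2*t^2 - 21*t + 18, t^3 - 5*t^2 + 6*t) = t - 3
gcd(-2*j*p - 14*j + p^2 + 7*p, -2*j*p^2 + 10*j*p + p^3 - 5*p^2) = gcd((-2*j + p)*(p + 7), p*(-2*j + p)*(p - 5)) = -2*j + p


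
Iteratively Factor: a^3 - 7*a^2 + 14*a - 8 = (a - 1)*(a^2 - 6*a + 8) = (a - 2)*(a - 1)*(a - 4)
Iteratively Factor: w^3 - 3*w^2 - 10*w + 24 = (w + 3)*(w^2 - 6*w + 8) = (w - 2)*(w + 3)*(w - 4)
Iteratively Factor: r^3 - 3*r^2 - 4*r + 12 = (r - 2)*(r^2 - r - 6) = (r - 3)*(r - 2)*(r + 2)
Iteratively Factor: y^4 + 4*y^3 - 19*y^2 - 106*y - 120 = (y + 2)*(y^3 + 2*y^2 - 23*y - 60) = (y - 5)*(y + 2)*(y^2 + 7*y + 12) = (y - 5)*(y + 2)*(y + 4)*(y + 3)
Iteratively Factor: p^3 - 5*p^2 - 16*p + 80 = (p + 4)*(p^2 - 9*p + 20) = (p - 5)*(p + 4)*(p - 4)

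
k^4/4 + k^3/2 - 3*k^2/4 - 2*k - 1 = (k/4 + 1/2)*(k - 2)*(k + 1)^2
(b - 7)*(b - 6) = b^2 - 13*b + 42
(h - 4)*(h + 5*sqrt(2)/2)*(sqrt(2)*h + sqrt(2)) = sqrt(2)*h^3 - 3*sqrt(2)*h^2 + 5*h^2 - 15*h - 4*sqrt(2)*h - 20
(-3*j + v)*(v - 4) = -3*j*v + 12*j + v^2 - 4*v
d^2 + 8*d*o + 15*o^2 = (d + 3*o)*(d + 5*o)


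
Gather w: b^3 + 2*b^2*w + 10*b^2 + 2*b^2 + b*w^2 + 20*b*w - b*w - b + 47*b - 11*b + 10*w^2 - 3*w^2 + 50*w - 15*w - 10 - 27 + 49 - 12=b^3 + 12*b^2 + 35*b + w^2*(b + 7) + w*(2*b^2 + 19*b + 35)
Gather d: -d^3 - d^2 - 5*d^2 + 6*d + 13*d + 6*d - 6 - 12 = -d^3 - 6*d^2 + 25*d - 18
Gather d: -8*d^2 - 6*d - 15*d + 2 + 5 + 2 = -8*d^2 - 21*d + 9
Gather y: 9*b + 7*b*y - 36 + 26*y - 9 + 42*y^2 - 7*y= 9*b + 42*y^2 + y*(7*b + 19) - 45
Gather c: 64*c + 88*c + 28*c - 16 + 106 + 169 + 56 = 180*c + 315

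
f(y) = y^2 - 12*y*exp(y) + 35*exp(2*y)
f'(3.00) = 27281.91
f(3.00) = 13405.93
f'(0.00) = 58.00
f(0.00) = 35.00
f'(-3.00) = -4.63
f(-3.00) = 10.88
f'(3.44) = 66429.08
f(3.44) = 32766.36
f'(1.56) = 1442.18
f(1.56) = 705.97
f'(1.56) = 1442.18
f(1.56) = 705.97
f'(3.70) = 112245.08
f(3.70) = 55477.28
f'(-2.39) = -2.66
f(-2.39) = 8.63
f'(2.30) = 6573.52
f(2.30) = 3211.95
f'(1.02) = 473.16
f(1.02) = 236.27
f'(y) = -12*y*exp(y) + 2*y + 70*exp(2*y) - 12*exp(y)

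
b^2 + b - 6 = (b - 2)*(b + 3)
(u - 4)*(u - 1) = u^2 - 5*u + 4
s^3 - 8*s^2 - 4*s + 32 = (s - 8)*(s - 2)*(s + 2)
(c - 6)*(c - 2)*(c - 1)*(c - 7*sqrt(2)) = c^4 - 7*sqrt(2)*c^3 - 9*c^3 + 20*c^2 + 63*sqrt(2)*c^2 - 140*sqrt(2)*c - 12*c + 84*sqrt(2)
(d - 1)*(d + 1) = d^2 - 1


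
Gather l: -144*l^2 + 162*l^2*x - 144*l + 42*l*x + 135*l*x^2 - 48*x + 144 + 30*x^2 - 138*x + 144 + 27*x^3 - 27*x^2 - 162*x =l^2*(162*x - 144) + l*(135*x^2 + 42*x - 144) + 27*x^3 + 3*x^2 - 348*x + 288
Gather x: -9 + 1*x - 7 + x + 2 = 2*x - 14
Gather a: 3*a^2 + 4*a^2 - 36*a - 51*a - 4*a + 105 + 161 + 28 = 7*a^2 - 91*a + 294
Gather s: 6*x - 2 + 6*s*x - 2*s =s*(6*x - 2) + 6*x - 2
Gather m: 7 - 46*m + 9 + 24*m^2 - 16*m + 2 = 24*m^2 - 62*m + 18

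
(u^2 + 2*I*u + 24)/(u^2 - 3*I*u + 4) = (u + 6*I)/(u + I)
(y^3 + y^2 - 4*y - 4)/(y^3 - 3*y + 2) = (y^2 - y - 2)/(y^2 - 2*y + 1)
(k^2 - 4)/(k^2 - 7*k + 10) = (k + 2)/(k - 5)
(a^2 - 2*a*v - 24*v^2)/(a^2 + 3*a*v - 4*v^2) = (-a + 6*v)/(-a + v)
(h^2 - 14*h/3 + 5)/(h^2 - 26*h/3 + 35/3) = (h - 3)/(h - 7)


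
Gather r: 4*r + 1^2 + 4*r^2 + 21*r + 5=4*r^2 + 25*r + 6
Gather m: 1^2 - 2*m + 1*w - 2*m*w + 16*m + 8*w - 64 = m*(14 - 2*w) + 9*w - 63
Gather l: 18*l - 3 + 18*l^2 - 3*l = 18*l^2 + 15*l - 3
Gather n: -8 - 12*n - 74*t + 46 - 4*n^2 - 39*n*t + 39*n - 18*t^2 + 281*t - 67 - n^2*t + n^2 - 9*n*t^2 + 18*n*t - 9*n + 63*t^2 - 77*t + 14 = n^2*(-t - 3) + n*(-9*t^2 - 21*t + 18) + 45*t^2 + 130*t - 15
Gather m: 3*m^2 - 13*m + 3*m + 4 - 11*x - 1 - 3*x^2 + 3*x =3*m^2 - 10*m - 3*x^2 - 8*x + 3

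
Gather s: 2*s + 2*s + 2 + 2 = 4*s + 4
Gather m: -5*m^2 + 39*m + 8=-5*m^2 + 39*m + 8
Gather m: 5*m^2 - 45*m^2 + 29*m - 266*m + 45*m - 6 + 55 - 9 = -40*m^2 - 192*m + 40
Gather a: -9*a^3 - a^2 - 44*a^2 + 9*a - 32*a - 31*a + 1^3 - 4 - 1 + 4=-9*a^3 - 45*a^2 - 54*a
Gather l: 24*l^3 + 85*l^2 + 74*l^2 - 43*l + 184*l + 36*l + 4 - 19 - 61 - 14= 24*l^3 + 159*l^2 + 177*l - 90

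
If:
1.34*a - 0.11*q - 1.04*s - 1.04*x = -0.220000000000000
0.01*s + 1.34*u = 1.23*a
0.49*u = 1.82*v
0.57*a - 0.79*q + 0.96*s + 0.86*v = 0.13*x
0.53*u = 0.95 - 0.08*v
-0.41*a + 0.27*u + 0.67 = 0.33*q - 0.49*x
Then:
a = 1.89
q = 2.96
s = 1.07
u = 1.72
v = 0.46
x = 1.26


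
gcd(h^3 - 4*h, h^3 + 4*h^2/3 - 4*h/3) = h^2 + 2*h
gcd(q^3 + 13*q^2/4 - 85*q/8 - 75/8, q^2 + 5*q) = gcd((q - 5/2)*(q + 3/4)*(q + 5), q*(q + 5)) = q + 5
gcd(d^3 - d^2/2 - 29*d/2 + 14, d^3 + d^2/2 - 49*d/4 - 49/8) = d - 7/2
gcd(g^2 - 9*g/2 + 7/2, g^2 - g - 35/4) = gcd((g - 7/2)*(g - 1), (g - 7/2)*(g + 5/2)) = g - 7/2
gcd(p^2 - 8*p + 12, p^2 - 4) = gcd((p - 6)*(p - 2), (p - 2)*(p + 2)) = p - 2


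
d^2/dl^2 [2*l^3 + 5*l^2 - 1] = 12*l + 10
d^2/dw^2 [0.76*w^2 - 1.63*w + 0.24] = 1.52000000000000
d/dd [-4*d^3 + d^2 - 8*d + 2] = -12*d^2 + 2*d - 8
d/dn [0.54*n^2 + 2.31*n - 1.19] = 1.08*n + 2.31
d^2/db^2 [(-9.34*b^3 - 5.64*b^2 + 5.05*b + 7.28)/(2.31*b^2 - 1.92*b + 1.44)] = (5.6843418860808e-14*b^5 - 9.94759830064144e-14*b^4 - 2.85924599999998*b^3 + 500.585616*b^2 - 410.724*b + 9.775872)/(12.326391*b^6 - 30.735936*b^5 + 48.598704*b^4 - 45.398016*b^3 + 30.295296*b^2 - 11.943936*b + 2.985984)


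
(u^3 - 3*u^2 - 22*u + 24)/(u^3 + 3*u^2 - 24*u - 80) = (u^2 - 7*u + 6)/(u^2 - u - 20)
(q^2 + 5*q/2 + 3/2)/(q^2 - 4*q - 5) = (q + 3/2)/(q - 5)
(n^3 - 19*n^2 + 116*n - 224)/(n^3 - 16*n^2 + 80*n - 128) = (n - 7)/(n - 4)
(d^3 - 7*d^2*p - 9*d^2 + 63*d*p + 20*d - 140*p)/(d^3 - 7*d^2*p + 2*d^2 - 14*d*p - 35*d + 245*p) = (d - 4)/(d + 7)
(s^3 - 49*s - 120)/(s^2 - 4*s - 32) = (s^2 + 8*s + 15)/(s + 4)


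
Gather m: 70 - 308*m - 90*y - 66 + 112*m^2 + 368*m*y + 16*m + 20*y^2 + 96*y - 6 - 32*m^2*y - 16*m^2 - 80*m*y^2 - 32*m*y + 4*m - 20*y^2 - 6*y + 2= m^2*(96 - 32*y) + m*(-80*y^2 + 336*y - 288)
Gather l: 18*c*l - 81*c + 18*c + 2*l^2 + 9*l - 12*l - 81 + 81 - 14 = -63*c + 2*l^2 + l*(18*c - 3) - 14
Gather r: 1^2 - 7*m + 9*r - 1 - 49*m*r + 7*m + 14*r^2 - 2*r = 14*r^2 + r*(7 - 49*m)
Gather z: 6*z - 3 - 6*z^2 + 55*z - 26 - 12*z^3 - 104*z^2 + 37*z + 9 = -12*z^3 - 110*z^2 + 98*z - 20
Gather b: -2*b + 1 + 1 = 2 - 2*b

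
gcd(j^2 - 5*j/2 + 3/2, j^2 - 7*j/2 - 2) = 1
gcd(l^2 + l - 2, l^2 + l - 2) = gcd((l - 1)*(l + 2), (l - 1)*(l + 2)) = l^2 + l - 2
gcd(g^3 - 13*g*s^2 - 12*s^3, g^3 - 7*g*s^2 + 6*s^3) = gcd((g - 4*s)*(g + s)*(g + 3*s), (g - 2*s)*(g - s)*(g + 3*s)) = g + 3*s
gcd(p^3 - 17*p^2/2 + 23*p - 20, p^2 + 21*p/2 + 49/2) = 1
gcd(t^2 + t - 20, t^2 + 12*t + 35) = t + 5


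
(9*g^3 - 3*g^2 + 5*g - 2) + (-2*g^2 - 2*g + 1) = 9*g^3 - 5*g^2 + 3*g - 1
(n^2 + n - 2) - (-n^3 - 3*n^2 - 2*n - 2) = n^3 + 4*n^2 + 3*n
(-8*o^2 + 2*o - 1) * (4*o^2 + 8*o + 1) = -32*o^4 - 56*o^3 + 4*o^2 - 6*o - 1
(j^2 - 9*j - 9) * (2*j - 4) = 2*j^3 - 22*j^2 + 18*j + 36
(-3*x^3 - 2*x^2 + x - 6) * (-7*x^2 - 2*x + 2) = 21*x^5 + 20*x^4 - 9*x^3 + 36*x^2 + 14*x - 12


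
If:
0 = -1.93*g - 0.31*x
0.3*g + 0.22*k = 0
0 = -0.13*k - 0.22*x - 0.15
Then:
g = 0.10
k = -0.13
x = -0.60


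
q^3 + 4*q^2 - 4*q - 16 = (q - 2)*(q + 2)*(q + 4)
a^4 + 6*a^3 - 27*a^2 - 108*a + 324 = (a - 3)^2*(a + 6)^2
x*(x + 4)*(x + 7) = x^3 + 11*x^2 + 28*x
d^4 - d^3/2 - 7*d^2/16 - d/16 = d*(d - 1)*(d + 1/4)^2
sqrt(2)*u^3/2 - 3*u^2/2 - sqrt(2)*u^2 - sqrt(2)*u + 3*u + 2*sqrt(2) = (u - 2)*(u - 2*sqrt(2))*(sqrt(2)*u/2 + 1/2)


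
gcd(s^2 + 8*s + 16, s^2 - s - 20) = s + 4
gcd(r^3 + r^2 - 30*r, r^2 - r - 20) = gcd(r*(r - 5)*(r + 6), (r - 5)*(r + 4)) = r - 5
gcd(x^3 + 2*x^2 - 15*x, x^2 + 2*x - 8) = 1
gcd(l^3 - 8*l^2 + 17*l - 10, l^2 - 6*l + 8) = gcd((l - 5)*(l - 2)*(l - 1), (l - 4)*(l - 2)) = l - 2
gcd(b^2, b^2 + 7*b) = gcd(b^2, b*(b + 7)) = b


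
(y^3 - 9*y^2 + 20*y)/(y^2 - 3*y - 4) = y*(y - 5)/(y + 1)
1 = 1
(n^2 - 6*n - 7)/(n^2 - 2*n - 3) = (n - 7)/(n - 3)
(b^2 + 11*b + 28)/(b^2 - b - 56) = (b + 4)/(b - 8)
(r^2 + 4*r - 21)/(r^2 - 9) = (r + 7)/(r + 3)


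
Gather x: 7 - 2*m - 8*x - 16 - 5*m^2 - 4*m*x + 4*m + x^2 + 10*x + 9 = -5*m^2 + 2*m + x^2 + x*(2 - 4*m)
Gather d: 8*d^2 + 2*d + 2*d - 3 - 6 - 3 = 8*d^2 + 4*d - 12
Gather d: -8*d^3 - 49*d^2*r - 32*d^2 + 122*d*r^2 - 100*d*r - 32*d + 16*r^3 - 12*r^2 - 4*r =-8*d^3 + d^2*(-49*r - 32) + d*(122*r^2 - 100*r - 32) + 16*r^3 - 12*r^2 - 4*r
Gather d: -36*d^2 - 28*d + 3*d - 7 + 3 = -36*d^2 - 25*d - 4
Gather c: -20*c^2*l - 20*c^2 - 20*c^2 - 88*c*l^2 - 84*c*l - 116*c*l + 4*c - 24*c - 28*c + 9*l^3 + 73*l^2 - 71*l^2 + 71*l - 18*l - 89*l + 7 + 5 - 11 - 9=c^2*(-20*l - 40) + c*(-88*l^2 - 200*l - 48) + 9*l^3 + 2*l^2 - 36*l - 8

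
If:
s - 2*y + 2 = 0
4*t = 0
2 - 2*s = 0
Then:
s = 1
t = 0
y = 3/2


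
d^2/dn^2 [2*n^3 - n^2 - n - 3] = 12*n - 2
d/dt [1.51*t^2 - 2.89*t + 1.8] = 3.02*t - 2.89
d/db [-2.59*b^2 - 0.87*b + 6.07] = -5.18*b - 0.87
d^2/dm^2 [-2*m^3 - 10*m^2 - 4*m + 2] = -12*m - 20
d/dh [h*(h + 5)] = 2*h + 5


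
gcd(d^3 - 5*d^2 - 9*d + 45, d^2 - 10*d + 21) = d - 3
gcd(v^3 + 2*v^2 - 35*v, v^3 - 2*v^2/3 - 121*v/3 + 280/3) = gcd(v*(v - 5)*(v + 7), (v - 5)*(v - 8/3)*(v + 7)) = v^2 + 2*v - 35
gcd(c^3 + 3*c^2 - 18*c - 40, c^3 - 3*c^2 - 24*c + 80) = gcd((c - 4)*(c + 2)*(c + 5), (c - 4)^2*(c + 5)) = c^2 + c - 20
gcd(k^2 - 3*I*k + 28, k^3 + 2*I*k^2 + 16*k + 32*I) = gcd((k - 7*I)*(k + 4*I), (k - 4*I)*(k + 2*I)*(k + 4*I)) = k + 4*I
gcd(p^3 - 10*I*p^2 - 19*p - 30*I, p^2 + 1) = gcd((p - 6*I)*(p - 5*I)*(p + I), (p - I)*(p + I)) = p + I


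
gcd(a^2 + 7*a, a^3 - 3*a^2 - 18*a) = a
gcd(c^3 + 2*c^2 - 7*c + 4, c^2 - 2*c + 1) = c^2 - 2*c + 1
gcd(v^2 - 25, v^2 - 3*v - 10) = v - 5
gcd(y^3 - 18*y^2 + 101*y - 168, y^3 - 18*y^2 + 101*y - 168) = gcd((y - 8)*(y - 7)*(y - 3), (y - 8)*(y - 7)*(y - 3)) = y^3 - 18*y^2 + 101*y - 168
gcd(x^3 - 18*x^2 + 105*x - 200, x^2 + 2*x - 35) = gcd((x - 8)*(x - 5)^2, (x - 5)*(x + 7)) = x - 5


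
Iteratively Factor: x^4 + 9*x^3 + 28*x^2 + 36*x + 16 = (x + 2)*(x^3 + 7*x^2 + 14*x + 8) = (x + 2)^2*(x^2 + 5*x + 4) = (x + 2)^2*(x + 4)*(x + 1)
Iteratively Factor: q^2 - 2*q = (q)*(q - 2)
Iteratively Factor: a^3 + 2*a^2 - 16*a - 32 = (a + 4)*(a^2 - 2*a - 8) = (a - 4)*(a + 4)*(a + 2)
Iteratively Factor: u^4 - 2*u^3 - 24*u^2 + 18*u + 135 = (u - 3)*(u^3 + u^2 - 21*u - 45) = (u - 5)*(u - 3)*(u^2 + 6*u + 9) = (u - 5)*(u - 3)*(u + 3)*(u + 3)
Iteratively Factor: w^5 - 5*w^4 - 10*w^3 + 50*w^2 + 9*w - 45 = (w + 1)*(w^4 - 6*w^3 - 4*w^2 + 54*w - 45) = (w - 5)*(w + 1)*(w^3 - w^2 - 9*w + 9) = (w - 5)*(w - 3)*(w + 1)*(w^2 + 2*w - 3) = (w - 5)*(w - 3)*(w - 1)*(w + 1)*(w + 3)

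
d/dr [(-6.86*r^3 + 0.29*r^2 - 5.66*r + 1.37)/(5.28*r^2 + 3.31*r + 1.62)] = (-36.2208*r^4 - 45.4132*r^3 - 2.49489999999999*r^2 - 13.5276*r - 13.7039)/(27.8784*r^4 + 34.9536*r^3 + 28.0633*r^2 + 10.7244*r + 2.6244)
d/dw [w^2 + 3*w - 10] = 2*w + 3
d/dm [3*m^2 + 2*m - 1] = 6*m + 2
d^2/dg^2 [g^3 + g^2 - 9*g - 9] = 6*g + 2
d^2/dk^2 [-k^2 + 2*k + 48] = -2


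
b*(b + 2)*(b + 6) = b^3 + 8*b^2 + 12*b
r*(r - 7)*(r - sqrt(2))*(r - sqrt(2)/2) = r^4 - 7*r^3 - 3*sqrt(2)*r^3/2 + r^2 + 21*sqrt(2)*r^2/2 - 7*r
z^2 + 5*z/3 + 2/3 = (z + 2/3)*(z + 1)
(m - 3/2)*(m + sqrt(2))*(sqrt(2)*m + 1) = sqrt(2)*m^3 - 3*sqrt(2)*m^2/2 + 3*m^2 - 9*m/2 + sqrt(2)*m - 3*sqrt(2)/2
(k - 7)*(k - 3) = k^2 - 10*k + 21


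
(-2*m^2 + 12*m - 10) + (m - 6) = -2*m^2 + 13*m - 16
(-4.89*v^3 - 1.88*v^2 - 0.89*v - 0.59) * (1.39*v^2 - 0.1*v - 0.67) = -6.7971*v^5 - 2.1242*v^4 + 2.2272*v^3 + 0.5285*v^2 + 0.6553*v + 0.3953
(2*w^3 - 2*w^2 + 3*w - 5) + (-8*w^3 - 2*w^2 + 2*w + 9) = -6*w^3 - 4*w^2 + 5*w + 4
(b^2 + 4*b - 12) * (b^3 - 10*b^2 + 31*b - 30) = b^5 - 6*b^4 - 21*b^3 + 214*b^2 - 492*b + 360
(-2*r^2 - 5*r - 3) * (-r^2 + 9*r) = 2*r^4 - 13*r^3 - 42*r^2 - 27*r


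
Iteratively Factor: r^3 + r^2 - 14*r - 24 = (r - 4)*(r^2 + 5*r + 6) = (r - 4)*(r + 3)*(r + 2)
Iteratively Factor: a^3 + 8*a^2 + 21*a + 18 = (a + 2)*(a^2 + 6*a + 9) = (a + 2)*(a + 3)*(a + 3)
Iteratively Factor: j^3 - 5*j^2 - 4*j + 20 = (j + 2)*(j^2 - 7*j + 10) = (j - 2)*(j + 2)*(j - 5)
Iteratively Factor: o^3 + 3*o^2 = (o + 3)*(o^2) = o*(o + 3)*(o)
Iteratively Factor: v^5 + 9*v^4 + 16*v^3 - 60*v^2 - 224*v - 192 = (v - 3)*(v^4 + 12*v^3 + 52*v^2 + 96*v + 64) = (v - 3)*(v + 2)*(v^3 + 10*v^2 + 32*v + 32) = (v - 3)*(v + 2)*(v + 4)*(v^2 + 6*v + 8) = (v - 3)*(v + 2)^2*(v + 4)*(v + 4)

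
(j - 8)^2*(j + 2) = j^3 - 14*j^2 + 32*j + 128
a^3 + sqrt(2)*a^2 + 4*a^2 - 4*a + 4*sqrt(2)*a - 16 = (a + 4)*(a - sqrt(2))*(a + 2*sqrt(2))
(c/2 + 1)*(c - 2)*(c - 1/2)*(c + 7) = c^4/2 + 13*c^3/4 - 15*c^2/4 - 13*c + 7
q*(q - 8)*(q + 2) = q^3 - 6*q^2 - 16*q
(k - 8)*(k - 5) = k^2 - 13*k + 40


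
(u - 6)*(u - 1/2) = u^2 - 13*u/2 + 3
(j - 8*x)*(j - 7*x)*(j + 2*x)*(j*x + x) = j^4*x - 13*j^3*x^2 + j^3*x + 26*j^2*x^3 - 13*j^2*x^2 + 112*j*x^4 + 26*j*x^3 + 112*x^4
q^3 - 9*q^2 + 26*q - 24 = (q - 4)*(q - 3)*(q - 2)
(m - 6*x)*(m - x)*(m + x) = m^3 - 6*m^2*x - m*x^2 + 6*x^3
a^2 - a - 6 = (a - 3)*(a + 2)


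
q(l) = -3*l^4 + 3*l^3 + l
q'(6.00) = -2267.00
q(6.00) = -3234.00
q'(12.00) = -19439.00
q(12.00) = -57012.00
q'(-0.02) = 1.00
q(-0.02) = -0.02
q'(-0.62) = 7.32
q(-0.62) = -1.78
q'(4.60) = -976.59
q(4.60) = -1046.63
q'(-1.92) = 119.11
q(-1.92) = -63.92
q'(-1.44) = 55.49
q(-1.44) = -23.30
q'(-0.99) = 21.46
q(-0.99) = -6.78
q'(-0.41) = 3.34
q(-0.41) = -0.70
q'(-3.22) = 494.95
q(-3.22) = -425.89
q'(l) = -12*l^3 + 9*l^2 + 1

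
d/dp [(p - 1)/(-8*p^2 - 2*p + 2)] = 2*p*(p - 2)/(16*p^4 + 8*p^3 - 7*p^2 - 2*p + 1)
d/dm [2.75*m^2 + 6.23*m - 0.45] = 5.5*m + 6.23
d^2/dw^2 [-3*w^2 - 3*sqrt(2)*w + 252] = -6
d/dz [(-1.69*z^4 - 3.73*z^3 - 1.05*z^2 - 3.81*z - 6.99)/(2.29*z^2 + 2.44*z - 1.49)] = (-7.7402*z^5 - 20.9125*z^4 - 8.13*z^3 + 22.836*z^2 + 35.1432*z + 22.7325)/(5.2441*z^4 + 11.1752*z^3 - 0.8706*z^2 - 7.2712*z + 2.2201)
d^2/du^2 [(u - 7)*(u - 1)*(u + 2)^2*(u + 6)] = 20*u^3 + 24*u^2 - 270*u - 260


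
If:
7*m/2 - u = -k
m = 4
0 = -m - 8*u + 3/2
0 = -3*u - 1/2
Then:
No Solution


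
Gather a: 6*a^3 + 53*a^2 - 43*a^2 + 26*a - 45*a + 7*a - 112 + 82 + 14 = 6*a^3 + 10*a^2 - 12*a - 16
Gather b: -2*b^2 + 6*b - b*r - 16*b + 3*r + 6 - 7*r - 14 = -2*b^2 + b*(-r - 10) - 4*r - 8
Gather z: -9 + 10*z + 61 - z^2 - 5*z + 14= -z^2 + 5*z + 66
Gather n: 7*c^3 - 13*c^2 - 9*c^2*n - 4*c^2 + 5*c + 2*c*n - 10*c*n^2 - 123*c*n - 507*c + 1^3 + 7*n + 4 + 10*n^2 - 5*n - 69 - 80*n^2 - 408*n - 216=7*c^3 - 17*c^2 - 502*c + n^2*(-10*c - 70) + n*(-9*c^2 - 121*c - 406) - 280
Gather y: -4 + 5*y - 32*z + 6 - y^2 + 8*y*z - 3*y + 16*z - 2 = -y^2 + y*(8*z + 2) - 16*z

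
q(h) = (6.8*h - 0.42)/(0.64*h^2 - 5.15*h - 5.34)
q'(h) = (5.15 - 1.28*h)*(6.8*h - 0.42)/(0.64*h^2 - 5.15*h - 5.34)^2 + 6.8/(0.64*h^2 - 5.15*h - 5.34) = (-4.352*h^2 + 0.537599999999998*h - 38.475)/(0.4096*h^4 - 6.592*h^3 + 19.6873*h^2 + 55.002*h + 28.5156)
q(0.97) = -0.63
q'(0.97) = -0.44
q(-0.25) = 0.53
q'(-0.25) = -2.41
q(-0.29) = 0.63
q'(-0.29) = -2.71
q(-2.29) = -1.63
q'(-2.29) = -0.65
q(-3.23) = -1.25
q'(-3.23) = -0.27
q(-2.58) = -1.47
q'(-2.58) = -0.46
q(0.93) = -0.62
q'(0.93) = -0.46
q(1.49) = -0.84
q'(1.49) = -0.35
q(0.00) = 0.08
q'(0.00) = -1.35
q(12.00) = 3.24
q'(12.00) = -1.05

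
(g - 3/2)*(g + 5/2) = g^2 + g - 15/4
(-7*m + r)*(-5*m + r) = 35*m^2 - 12*m*r + r^2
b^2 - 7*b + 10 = (b - 5)*(b - 2)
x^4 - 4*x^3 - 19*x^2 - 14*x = x*(x - 7)*(x + 1)*(x + 2)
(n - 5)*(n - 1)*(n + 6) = n^3 - 31*n + 30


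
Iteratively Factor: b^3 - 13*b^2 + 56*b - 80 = (b - 5)*(b^2 - 8*b + 16) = (b - 5)*(b - 4)*(b - 4)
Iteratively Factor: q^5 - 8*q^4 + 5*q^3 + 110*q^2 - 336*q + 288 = (q - 4)*(q^4 - 4*q^3 - 11*q^2 + 66*q - 72) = (q - 4)*(q - 3)*(q^3 - q^2 - 14*q + 24) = (q - 4)*(q - 3)*(q + 4)*(q^2 - 5*q + 6) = (q - 4)*(q - 3)*(q - 2)*(q + 4)*(q - 3)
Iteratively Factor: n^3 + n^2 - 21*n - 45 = (n + 3)*(n^2 - 2*n - 15) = (n + 3)^2*(n - 5)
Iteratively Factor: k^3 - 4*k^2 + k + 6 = (k - 3)*(k^2 - k - 2) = (k - 3)*(k + 1)*(k - 2)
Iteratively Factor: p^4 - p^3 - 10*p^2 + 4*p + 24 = (p + 2)*(p^3 - 3*p^2 - 4*p + 12) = (p + 2)^2*(p^2 - 5*p + 6) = (p - 2)*(p + 2)^2*(p - 3)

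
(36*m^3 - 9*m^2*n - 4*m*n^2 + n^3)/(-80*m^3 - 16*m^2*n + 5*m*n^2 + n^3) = (-9*m^2 + n^2)/(20*m^2 + 9*m*n + n^2)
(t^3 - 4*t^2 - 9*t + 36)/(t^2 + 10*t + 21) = (t^2 - 7*t + 12)/(t + 7)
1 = 1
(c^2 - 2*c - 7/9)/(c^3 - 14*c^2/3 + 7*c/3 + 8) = (9*c^2 - 18*c - 7)/(3*(3*c^3 - 14*c^2 + 7*c + 24))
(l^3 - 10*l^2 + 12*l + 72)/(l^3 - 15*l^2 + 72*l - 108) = (l + 2)/(l - 3)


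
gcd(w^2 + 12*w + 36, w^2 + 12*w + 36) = w^2 + 12*w + 36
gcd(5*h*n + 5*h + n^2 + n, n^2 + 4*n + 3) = n + 1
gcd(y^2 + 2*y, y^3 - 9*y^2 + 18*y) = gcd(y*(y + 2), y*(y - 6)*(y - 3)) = y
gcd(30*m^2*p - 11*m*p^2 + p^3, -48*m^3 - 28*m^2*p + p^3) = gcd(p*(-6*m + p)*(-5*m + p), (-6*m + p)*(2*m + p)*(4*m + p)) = -6*m + p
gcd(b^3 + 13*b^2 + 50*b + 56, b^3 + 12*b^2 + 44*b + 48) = b^2 + 6*b + 8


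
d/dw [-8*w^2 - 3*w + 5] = -16*w - 3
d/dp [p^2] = 2*p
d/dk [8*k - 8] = 8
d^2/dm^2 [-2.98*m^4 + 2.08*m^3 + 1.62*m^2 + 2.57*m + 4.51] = -35.76*m^2 + 12.48*m + 3.24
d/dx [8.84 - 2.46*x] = -2.46000000000000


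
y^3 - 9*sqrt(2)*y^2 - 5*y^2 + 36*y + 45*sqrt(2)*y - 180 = (y - 5)*(y - 6*sqrt(2))*(y - 3*sqrt(2))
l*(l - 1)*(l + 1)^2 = l^4 + l^3 - l^2 - l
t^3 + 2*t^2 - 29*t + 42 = (t - 3)*(t - 2)*(t + 7)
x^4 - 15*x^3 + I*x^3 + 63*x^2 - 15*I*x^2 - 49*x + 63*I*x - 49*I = (x - 7)^2*(x - 1)*(x + I)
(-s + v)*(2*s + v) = -2*s^2 + s*v + v^2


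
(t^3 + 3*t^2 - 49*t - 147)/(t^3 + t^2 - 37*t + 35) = (t^2 - 4*t - 21)/(t^2 - 6*t + 5)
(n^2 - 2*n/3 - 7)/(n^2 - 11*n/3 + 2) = (3*n + 7)/(3*n - 2)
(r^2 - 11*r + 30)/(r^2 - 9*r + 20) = (r - 6)/(r - 4)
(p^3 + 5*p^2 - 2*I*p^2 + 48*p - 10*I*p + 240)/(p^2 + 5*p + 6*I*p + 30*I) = p - 8*I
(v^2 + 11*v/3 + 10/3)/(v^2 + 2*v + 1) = (3*v^2 + 11*v + 10)/(3*(v^2 + 2*v + 1))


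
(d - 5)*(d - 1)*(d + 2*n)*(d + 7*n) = d^4 + 9*d^3*n - 6*d^3 + 14*d^2*n^2 - 54*d^2*n + 5*d^2 - 84*d*n^2 + 45*d*n + 70*n^2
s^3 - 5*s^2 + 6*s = s*(s - 3)*(s - 2)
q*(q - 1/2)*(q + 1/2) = q^3 - q/4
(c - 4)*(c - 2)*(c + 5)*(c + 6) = c^4 + 5*c^3 - 28*c^2 - 92*c + 240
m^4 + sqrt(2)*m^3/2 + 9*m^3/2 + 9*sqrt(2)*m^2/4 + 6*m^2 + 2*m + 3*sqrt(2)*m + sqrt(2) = (m + 1/2)*(m + 2)^2*(m + sqrt(2)/2)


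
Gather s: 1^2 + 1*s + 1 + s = 2*s + 2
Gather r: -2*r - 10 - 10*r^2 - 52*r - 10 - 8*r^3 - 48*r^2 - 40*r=-8*r^3 - 58*r^2 - 94*r - 20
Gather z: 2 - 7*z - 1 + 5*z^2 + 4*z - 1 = 5*z^2 - 3*z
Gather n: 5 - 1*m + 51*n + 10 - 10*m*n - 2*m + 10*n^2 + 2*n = -3*m + 10*n^2 + n*(53 - 10*m) + 15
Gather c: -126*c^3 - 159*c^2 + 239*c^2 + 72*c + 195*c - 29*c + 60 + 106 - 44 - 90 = -126*c^3 + 80*c^2 + 238*c + 32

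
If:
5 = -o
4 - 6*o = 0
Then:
No Solution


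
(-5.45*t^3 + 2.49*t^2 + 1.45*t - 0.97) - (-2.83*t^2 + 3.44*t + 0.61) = -5.45*t^3 + 5.32*t^2 - 1.99*t - 1.58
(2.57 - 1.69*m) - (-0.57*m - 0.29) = 2.86 - 1.12*m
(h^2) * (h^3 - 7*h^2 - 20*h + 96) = h^5 - 7*h^4 - 20*h^3 + 96*h^2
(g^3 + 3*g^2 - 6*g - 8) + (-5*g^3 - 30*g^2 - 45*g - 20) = -4*g^3 - 27*g^2 - 51*g - 28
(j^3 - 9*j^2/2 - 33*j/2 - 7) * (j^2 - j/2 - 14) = j^5 - 5*j^4 - 113*j^3/4 + 257*j^2/4 + 469*j/2 + 98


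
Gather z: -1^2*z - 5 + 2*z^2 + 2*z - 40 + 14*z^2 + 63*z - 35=16*z^2 + 64*z - 80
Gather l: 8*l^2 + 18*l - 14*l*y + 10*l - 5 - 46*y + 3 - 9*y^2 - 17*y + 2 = 8*l^2 + l*(28 - 14*y) - 9*y^2 - 63*y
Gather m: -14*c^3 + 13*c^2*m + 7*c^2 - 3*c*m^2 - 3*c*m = -14*c^3 + 7*c^2 - 3*c*m^2 + m*(13*c^2 - 3*c)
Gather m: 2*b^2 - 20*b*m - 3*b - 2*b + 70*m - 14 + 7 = 2*b^2 - 5*b + m*(70 - 20*b) - 7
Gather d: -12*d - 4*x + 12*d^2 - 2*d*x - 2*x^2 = 12*d^2 + d*(-2*x - 12) - 2*x^2 - 4*x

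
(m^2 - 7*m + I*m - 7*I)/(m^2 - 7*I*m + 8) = (m - 7)/(m - 8*I)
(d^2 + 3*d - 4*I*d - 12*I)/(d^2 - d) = (d^2 + d*(3 - 4*I) - 12*I)/(d*(d - 1))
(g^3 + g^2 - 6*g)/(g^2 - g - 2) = g*(g + 3)/(g + 1)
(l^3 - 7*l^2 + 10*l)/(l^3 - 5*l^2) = (l - 2)/l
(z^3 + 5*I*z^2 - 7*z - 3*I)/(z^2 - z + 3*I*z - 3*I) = (z^2 + 2*I*z - 1)/(z - 1)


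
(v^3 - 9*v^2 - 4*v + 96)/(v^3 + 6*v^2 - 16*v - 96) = (v^2 - 5*v - 24)/(v^2 + 10*v + 24)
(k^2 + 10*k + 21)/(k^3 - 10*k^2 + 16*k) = (k^2 + 10*k + 21)/(k*(k^2 - 10*k + 16))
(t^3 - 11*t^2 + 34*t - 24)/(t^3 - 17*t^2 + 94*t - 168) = (t - 1)/(t - 7)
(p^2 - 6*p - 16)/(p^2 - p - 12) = (-p^2 + 6*p + 16)/(-p^2 + p + 12)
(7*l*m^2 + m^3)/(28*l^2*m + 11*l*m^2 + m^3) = m/(4*l + m)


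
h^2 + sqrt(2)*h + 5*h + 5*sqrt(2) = (h + 5)*(h + sqrt(2))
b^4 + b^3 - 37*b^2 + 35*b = b*(b - 5)*(b - 1)*(b + 7)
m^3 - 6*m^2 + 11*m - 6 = (m - 3)*(m - 2)*(m - 1)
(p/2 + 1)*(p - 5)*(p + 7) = p^3/2 + 2*p^2 - 31*p/2 - 35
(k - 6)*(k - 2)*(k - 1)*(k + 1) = k^4 - 8*k^3 + 11*k^2 + 8*k - 12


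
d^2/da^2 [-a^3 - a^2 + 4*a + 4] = -6*a - 2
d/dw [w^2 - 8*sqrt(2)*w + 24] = 2*w - 8*sqrt(2)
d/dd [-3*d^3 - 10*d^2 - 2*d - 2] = -9*d^2 - 20*d - 2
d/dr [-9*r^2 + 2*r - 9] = 2 - 18*r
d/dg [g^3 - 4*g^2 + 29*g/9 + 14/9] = 3*g^2 - 8*g + 29/9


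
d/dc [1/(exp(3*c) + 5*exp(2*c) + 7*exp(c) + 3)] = (-3*exp(2*c) - 10*exp(c) - 7)*exp(c)/(exp(3*c) + 5*exp(2*c) + 7*exp(c) + 3)^2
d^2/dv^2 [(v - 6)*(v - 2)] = 2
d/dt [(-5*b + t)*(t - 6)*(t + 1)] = -10*b*t + 25*b + 3*t^2 - 10*t - 6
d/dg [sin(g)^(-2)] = -2*cos(g)/sin(g)^3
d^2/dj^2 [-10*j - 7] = 0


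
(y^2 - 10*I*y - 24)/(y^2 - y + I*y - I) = (y^2 - 10*I*y - 24)/(y^2 - y + I*y - I)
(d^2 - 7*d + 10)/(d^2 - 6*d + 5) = (d - 2)/(d - 1)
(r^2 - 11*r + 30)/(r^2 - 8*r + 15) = (r - 6)/(r - 3)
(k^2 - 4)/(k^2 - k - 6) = (k - 2)/(k - 3)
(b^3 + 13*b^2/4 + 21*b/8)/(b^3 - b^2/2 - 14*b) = (8*b^2 + 26*b + 21)/(4*(2*b^2 - b - 28))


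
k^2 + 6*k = k*(k + 6)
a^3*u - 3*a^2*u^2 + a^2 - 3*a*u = a*(a - 3*u)*(a*u + 1)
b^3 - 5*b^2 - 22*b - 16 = (b - 8)*(b + 1)*(b + 2)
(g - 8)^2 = g^2 - 16*g + 64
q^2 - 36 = (q - 6)*(q + 6)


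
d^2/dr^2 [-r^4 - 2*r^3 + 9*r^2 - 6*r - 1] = -12*r^2 - 12*r + 18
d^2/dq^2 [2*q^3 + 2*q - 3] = 12*q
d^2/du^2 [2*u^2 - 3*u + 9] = 4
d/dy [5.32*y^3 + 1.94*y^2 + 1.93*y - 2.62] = 15.96*y^2 + 3.88*y + 1.93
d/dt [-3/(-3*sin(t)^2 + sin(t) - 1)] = 3*(1 - 6*sin(t))*cos(t)/(3*sin(t)^2 - sin(t) + 1)^2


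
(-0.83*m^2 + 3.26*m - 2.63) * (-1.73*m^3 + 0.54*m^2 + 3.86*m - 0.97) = 1.4359*m^5 - 6.088*m^4 + 3.1065*m^3 + 11.9685*m^2 - 13.314*m + 2.5511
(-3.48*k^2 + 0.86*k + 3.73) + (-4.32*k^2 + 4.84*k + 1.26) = -7.8*k^2 + 5.7*k + 4.99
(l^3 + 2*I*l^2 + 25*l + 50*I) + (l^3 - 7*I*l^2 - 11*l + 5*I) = 2*l^3 - 5*I*l^2 + 14*l + 55*I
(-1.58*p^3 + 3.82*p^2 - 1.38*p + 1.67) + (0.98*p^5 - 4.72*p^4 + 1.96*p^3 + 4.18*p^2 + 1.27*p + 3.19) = 0.98*p^5 - 4.72*p^4 + 0.38*p^3 + 8.0*p^2 - 0.11*p + 4.86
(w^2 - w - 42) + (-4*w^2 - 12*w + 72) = -3*w^2 - 13*w + 30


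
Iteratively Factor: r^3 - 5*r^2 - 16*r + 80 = (r - 4)*(r^2 - r - 20) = (r - 4)*(r + 4)*(r - 5)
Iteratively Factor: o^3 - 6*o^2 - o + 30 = (o + 2)*(o^2 - 8*o + 15) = (o - 5)*(o + 2)*(o - 3)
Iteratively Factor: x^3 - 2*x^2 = (x - 2)*(x^2) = x*(x - 2)*(x)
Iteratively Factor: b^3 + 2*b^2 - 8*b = (b + 4)*(b^2 - 2*b) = b*(b + 4)*(b - 2)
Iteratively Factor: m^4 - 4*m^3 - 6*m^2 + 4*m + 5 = (m - 1)*(m^3 - 3*m^2 - 9*m - 5) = (m - 1)*(m + 1)*(m^2 - 4*m - 5) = (m - 1)*(m + 1)^2*(m - 5)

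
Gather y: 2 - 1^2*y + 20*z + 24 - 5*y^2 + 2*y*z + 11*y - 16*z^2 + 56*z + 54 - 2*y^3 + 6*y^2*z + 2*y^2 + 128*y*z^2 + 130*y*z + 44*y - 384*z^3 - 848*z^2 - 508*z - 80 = -2*y^3 + y^2*(6*z - 3) + y*(128*z^2 + 132*z + 54) - 384*z^3 - 864*z^2 - 432*z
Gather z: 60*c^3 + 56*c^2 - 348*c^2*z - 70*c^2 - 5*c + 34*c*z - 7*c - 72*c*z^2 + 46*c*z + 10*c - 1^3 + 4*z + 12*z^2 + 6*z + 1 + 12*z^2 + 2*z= 60*c^3 - 14*c^2 - 2*c + z^2*(24 - 72*c) + z*(-348*c^2 + 80*c + 12)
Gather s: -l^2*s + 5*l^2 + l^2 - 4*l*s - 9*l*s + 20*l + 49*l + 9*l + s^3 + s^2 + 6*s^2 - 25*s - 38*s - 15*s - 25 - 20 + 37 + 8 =6*l^2 + 78*l + s^3 + 7*s^2 + s*(-l^2 - 13*l - 78)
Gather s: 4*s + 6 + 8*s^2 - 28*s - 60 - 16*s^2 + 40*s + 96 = -8*s^2 + 16*s + 42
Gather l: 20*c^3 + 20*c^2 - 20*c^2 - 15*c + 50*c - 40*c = 20*c^3 - 5*c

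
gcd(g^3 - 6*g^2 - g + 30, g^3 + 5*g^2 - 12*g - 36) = g^2 - g - 6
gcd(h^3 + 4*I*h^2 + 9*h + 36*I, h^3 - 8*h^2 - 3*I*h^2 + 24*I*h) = h - 3*I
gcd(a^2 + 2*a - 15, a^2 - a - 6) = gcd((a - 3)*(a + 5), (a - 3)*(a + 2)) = a - 3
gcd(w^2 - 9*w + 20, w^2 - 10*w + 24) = w - 4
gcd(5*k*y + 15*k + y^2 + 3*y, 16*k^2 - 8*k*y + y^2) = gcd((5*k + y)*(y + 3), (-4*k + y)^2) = 1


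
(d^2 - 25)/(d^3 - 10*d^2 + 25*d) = (d + 5)/(d*(d - 5))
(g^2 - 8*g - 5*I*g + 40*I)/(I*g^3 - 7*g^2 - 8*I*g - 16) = (-I*g^2 + g*(-5 + 8*I) + 40)/(g^3 + 7*I*g^2 - 8*g + 16*I)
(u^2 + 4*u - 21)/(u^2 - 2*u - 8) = (-u^2 - 4*u + 21)/(-u^2 + 2*u + 8)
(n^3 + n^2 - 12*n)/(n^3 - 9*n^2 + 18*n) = (n + 4)/(n - 6)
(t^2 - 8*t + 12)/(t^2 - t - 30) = (t - 2)/(t + 5)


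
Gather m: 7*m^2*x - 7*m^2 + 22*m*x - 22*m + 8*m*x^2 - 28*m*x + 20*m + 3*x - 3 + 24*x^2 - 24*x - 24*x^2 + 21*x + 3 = m^2*(7*x - 7) + m*(8*x^2 - 6*x - 2)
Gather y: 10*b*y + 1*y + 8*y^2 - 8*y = 8*y^2 + y*(10*b - 7)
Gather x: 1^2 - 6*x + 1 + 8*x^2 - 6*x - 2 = 8*x^2 - 12*x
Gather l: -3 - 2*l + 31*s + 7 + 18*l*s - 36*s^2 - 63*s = l*(18*s - 2) - 36*s^2 - 32*s + 4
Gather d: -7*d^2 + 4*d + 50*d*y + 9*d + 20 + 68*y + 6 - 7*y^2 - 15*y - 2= -7*d^2 + d*(50*y + 13) - 7*y^2 + 53*y + 24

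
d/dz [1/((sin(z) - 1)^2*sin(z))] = (-3/tan(z) + cos(z)/sin(z)^2)/(sin(z) - 1)^3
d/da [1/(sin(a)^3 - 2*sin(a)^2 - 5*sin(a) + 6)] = (-3*sin(a)^2 + 4*sin(a) + 5)*cos(a)/(sin(a)^3 - 2*sin(a)^2 - 5*sin(a) + 6)^2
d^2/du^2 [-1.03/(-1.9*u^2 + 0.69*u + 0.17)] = (7.4366*u^2 - 2.70066*u - 1.03*(3.8*u - 0.69)*(7.6*u - 1.38) - 0.66538)/(-1.9*u^2 + 0.69*u + 0.17)^3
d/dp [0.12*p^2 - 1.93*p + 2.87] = 0.24*p - 1.93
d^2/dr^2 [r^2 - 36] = 2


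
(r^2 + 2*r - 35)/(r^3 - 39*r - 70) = (-r^2 - 2*r + 35)/(-r^3 + 39*r + 70)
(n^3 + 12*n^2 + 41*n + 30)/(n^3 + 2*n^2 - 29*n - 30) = (n + 5)/(n - 5)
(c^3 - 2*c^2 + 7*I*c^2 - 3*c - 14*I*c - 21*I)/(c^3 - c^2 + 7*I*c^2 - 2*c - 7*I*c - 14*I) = (c - 3)/(c - 2)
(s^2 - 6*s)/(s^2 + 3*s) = (s - 6)/(s + 3)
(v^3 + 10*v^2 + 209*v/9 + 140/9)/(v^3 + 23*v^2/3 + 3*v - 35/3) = (v + 4/3)/(v - 1)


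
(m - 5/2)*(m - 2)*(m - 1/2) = m^3 - 5*m^2 + 29*m/4 - 5/2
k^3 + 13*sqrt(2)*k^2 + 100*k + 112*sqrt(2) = (k + 2*sqrt(2))*(k + 4*sqrt(2))*(k + 7*sqrt(2))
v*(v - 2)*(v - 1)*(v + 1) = v^4 - 2*v^3 - v^2 + 2*v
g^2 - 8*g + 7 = (g - 7)*(g - 1)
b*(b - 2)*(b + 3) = b^3 + b^2 - 6*b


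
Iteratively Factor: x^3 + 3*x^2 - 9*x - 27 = (x + 3)*(x^2 - 9) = (x - 3)*(x + 3)*(x + 3)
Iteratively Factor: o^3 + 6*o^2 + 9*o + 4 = (o + 1)*(o^2 + 5*o + 4) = (o + 1)^2*(o + 4)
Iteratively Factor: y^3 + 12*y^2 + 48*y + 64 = (y + 4)*(y^2 + 8*y + 16) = (y + 4)^2*(y + 4)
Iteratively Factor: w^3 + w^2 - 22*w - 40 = (w - 5)*(w^2 + 6*w + 8) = (w - 5)*(w + 4)*(w + 2)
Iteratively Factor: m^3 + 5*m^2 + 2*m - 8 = (m + 2)*(m^2 + 3*m - 4) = (m - 1)*(m + 2)*(m + 4)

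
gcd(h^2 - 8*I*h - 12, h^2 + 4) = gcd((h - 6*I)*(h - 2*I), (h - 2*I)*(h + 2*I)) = h - 2*I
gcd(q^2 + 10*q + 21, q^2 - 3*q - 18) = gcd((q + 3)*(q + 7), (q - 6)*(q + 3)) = q + 3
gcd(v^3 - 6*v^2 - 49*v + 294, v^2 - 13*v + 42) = v^2 - 13*v + 42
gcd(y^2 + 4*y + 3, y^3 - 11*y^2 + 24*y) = 1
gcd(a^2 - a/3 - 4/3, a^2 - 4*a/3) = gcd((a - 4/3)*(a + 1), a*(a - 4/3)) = a - 4/3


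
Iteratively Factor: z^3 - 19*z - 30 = (z + 3)*(z^2 - 3*z - 10) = (z - 5)*(z + 3)*(z + 2)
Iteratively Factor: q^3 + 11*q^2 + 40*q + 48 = (q + 4)*(q^2 + 7*q + 12) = (q + 4)^2*(q + 3)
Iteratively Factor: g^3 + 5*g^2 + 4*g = (g + 1)*(g^2 + 4*g) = (g + 1)*(g + 4)*(g)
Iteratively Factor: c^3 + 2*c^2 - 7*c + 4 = (c - 1)*(c^2 + 3*c - 4) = (c - 1)^2*(c + 4)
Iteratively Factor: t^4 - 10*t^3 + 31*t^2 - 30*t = (t)*(t^3 - 10*t^2 + 31*t - 30) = t*(t - 3)*(t^2 - 7*t + 10) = t*(t - 3)*(t - 2)*(t - 5)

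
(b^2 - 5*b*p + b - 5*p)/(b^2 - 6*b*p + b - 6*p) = (-b + 5*p)/(-b + 6*p)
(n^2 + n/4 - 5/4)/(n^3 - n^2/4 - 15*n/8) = 2*(n - 1)/(n*(2*n - 3))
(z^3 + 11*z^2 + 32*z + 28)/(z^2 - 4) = (z^2 + 9*z + 14)/(z - 2)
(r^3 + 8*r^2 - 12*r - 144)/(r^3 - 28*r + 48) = (r + 6)/(r - 2)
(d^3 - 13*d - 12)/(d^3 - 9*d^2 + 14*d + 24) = (d + 3)/(d - 6)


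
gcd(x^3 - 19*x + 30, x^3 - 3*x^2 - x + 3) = x - 3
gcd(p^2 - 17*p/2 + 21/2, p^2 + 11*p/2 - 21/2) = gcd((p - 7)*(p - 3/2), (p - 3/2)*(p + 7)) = p - 3/2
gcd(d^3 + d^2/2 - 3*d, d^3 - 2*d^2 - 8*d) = d^2 + 2*d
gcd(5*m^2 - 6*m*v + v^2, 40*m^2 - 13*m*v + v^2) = -5*m + v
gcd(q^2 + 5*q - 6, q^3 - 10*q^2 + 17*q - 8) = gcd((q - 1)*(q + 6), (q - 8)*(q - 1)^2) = q - 1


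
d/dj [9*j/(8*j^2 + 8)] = 9*(1 - j^2)/(8*(j^4 + 2*j^2 + 1))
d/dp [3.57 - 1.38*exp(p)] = -1.38*exp(p)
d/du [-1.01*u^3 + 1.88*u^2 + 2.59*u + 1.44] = -3.03*u^2 + 3.76*u + 2.59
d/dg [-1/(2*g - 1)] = 2/(2*g - 1)^2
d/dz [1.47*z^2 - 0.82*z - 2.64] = 2.94*z - 0.82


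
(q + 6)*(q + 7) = q^2 + 13*q + 42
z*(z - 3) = z^2 - 3*z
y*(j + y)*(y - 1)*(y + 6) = j*y^3 + 5*j*y^2 - 6*j*y + y^4 + 5*y^3 - 6*y^2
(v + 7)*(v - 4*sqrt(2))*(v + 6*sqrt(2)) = v^3 + 2*sqrt(2)*v^2 + 7*v^2 - 48*v + 14*sqrt(2)*v - 336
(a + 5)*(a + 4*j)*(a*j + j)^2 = a^4*j^2 + 4*a^3*j^3 + 7*a^3*j^2 + 28*a^2*j^3 + 11*a^2*j^2 + 44*a*j^3 + 5*a*j^2 + 20*j^3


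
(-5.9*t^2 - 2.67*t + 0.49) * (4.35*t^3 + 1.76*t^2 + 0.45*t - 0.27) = -25.665*t^5 - 21.9985*t^4 - 5.2227*t^3 + 1.2539*t^2 + 0.9414*t - 0.1323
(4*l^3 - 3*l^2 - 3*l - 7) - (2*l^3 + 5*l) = 2*l^3 - 3*l^2 - 8*l - 7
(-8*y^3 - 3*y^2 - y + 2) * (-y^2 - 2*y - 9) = 8*y^5 + 19*y^4 + 79*y^3 + 27*y^2 + 5*y - 18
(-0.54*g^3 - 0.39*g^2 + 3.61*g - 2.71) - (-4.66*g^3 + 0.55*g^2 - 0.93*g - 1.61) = 4.12*g^3 - 0.94*g^2 + 4.54*g - 1.1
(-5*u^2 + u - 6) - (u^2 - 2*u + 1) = -6*u^2 + 3*u - 7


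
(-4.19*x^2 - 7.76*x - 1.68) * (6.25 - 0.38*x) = 1.5922*x^3 - 23.2387*x^2 - 47.8616*x - 10.5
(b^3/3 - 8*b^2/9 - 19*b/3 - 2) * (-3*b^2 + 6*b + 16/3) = -b^5 + 14*b^4/3 + 139*b^3/9 - 992*b^2/27 - 412*b/9 - 32/3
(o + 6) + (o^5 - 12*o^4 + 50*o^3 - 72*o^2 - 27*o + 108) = o^5 - 12*o^4 + 50*o^3 - 72*o^2 - 26*o + 114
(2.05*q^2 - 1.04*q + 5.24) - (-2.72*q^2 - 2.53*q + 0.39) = 4.77*q^2 + 1.49*q + 4.85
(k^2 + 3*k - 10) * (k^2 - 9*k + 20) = k^4 - 6*k^3 - 17*k^2 + 150*k - 200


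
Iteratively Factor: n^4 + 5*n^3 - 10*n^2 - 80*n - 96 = (n + 4)*(n^3 + n^2 - 14*n - 24) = (n + 2)*(n + 4)*(n^2 - n - 12) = (n - 4)*(n + 2)*(n + 4)*(n + 3)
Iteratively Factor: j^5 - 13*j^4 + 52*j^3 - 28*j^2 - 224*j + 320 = (j - 4)*(j^4 - 9*j^3 + 16*j^2 + 36*j - 80) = (j - 5)*(j - 4)*(j^3 - 4*j^2 - 4*j + 16) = (j - 5)*(j - 4)*(j + 2)*(j^2 - 6*j + 8) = (j - 5)*(j - 4)*(j - 2)*(j + 2)*(j - 4)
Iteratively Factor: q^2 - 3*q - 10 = (q + 2)*(q - 5)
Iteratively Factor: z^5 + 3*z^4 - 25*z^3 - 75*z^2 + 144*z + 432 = (z + 3)*(z^4 - 25*z^2 + 144) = (z - 3)*(z + 3)*(z^3 + 3*z^2 - 16*z - 48) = (z - 3)*(z + 3)^2*(z^2 - 16) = (z - 3)*(z + 3)^2*(z + 4)*(z - 4)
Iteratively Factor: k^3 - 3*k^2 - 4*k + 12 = (k + 2)*(k^2 - 5*k + 6) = (k - 2)*(k + 2)*(k - 3)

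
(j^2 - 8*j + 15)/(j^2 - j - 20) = (j - 3)/(j + 4)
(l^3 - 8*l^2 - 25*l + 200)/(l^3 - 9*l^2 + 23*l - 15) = (l^2 - 3*l - 40)/(l^2 - 4*l + 3)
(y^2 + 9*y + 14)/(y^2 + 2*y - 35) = (y + 2)/(y - 5)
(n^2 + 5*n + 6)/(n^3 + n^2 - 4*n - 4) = (n + 3)/(n^2 - n - 2)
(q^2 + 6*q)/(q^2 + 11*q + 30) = q/(q + 5)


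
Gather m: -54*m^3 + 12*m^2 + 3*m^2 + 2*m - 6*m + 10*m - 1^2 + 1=-54*m^3 + 15*m^2 + 6*m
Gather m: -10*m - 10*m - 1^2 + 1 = -20*m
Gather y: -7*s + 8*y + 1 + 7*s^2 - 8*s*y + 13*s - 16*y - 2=7*s^2 + 6*s + y*(-8*s - 8) - 1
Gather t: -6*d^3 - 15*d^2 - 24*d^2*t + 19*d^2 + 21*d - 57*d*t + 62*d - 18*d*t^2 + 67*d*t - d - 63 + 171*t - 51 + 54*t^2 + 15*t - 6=-6*d^3 + 4*d^2 + 82*d + t^2*(54 - 18*d) + t*(-24*d^2 + 10*d + 186) - 120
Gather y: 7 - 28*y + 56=63 - 28*y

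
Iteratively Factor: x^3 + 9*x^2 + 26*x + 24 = (x + 2)*(x^2 + 7*x + 12) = (x + 2)*(x + 4)*(x + 3)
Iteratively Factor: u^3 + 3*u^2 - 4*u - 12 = (u + 2)*(u^2 + u - 6) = (u - 2)*(u + 2)*(u + 3)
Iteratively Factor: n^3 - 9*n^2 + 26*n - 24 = (n - 4)*(n^2 - 5*n + 6) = (n - 4)*(n - 3)*(n - 2)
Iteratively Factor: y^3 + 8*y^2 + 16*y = (y)*(y^2 + 8*y + 16) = y*(y + 4)*(y + 4)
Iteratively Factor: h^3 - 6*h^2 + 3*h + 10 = (h + 1)*(h^2 - 7*h + 10) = (h - 2)*(h + 1)*(h - 5)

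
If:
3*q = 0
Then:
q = 0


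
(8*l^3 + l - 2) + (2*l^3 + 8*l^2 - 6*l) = 10*l^3 + 8*l^2 - 5*l - 2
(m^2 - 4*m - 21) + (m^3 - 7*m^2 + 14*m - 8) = m^3 - 6*m^2 + 10*m - 29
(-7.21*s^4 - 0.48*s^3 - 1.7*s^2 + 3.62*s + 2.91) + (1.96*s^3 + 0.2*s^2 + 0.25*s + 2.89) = -7.21*s^4 + 1.48*s^3 - 1.5*s^2 + 3.87*s + 5.8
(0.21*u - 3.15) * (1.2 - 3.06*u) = -0.6426*u^2 + 9.891*u - 3.78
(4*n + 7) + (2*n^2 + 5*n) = 2*n^2 + 9*n + 7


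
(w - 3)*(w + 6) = w^2 + 3*w - 18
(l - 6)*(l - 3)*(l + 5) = l^3 - 4*l^2 - 27*l + 90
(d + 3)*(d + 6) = d^2 + 9*d + 18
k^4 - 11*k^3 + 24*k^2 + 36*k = k*(k - 6)^2*(k + 1)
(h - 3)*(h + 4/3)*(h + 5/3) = h^3 - 61*h/9 - 20/3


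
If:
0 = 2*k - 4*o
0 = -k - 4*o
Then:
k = 0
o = 0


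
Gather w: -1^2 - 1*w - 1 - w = -2*w - 2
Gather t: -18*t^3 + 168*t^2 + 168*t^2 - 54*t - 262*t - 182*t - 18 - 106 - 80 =-18*t^3 + 336*t^2 - 498*t - 204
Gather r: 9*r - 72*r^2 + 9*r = -72*r^2 + 18*r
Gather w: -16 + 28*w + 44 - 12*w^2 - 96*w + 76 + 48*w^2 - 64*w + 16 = 36*w^2 - 132*w + 120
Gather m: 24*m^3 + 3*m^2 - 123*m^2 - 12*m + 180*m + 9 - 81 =24*m^3 - 120*m^2 + 168*m - 72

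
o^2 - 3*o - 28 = (o - 7)*(o + 4)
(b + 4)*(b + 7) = b^2 + 11*b + 28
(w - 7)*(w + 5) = w^2 - 2*w - 35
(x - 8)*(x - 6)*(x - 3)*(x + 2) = x^4 - 15*x^3 + 56*x^2 + 36*x - 288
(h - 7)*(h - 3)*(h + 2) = h^3 - 8*h^2 + h + 42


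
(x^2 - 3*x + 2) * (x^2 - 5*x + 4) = x^4 - 8*x^3 + 21*x^2 - 22*x + 8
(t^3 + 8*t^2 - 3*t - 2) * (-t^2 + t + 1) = -t^5 - 7*t^4 + 12*t^3 + 7*t^2 - 5*t - 2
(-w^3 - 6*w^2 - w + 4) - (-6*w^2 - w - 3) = 7 - w^3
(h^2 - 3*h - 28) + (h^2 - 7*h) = 2*h^2 - 10*h - 28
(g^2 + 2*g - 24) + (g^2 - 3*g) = 2*g^2 - g - 24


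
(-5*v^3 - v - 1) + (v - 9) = -5*v^3 - 10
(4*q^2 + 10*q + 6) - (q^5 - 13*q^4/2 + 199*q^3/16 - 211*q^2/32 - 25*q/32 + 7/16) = -q^5 + 13*q^4/2 - 199*q^3/16 + 339*q^2/32 + 345*q/32 + 89/16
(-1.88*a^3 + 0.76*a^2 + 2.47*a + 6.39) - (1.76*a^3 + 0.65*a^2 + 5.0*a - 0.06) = -3.64*a^3 + 0.11*a^2 - 2.53*a + 6.45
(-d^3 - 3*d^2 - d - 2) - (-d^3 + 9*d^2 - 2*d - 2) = -12*d^2 + d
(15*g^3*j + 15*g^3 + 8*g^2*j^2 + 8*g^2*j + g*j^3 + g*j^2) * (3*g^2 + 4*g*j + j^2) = 45*g^5*j + 45*g^5 + 84*g^4*j^2 + 84*g^4*j + 50*g^3*j^3 + 50*g^3*j^2 + 12*g^2*j^4 + 12*g^2*j^3 + g*j^5 + g*j^4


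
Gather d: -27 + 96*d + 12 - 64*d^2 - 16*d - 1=-64*d^2 + 80*d - 16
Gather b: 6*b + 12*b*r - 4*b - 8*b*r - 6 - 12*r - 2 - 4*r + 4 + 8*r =b*(4*r + 2) - 8*r - 4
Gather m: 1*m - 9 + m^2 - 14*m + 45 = m^2 - 13*m + 36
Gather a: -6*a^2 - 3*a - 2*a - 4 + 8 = -6*a^2 - 5*a + 4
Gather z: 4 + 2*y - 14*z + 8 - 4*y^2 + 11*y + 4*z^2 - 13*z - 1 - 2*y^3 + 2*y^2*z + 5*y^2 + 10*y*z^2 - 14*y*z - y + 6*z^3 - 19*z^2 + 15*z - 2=-2*y^3 + y^2 + 12*y + 6*z^3 + z^2*(10*y - 15) + z*(2*y^2 - 14*y - 12) + 9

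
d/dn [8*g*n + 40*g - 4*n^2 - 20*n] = 8*g - 8*n - 20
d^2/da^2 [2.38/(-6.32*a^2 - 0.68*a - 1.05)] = (190.125824*a^2 + 20.456576*a - 2.38*(12.64*a + 0.68)*(25.28*a + 1.36) + 31.58736)/(6.32*a^2 + 0.68*a + 1.05)^3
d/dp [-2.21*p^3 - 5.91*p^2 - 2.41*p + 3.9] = -6.63*p^2 - 11.82*p - 2.41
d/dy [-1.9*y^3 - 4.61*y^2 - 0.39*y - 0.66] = -5.7*y^2 - 9.22*y - 0.39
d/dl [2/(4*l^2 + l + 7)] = 2*(-8*l - 1)/(4*l^2 + l + 7)^2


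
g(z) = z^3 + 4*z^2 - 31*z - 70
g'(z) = 3*z^2 + 8*z - 31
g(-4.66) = 60.13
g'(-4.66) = -3.13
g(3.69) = -79.68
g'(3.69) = 39.37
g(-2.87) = 28.28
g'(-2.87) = -29.25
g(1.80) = -107.01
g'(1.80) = -6.88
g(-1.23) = -27.68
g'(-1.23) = -36.30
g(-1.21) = -28.41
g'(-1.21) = -36.29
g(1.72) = -106.40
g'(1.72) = -8.36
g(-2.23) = 7.93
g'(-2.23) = -33.92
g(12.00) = 1862.00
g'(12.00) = 497.00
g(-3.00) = 32.00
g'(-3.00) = -28.00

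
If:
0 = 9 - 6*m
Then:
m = 3/2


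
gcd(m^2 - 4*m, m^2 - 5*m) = m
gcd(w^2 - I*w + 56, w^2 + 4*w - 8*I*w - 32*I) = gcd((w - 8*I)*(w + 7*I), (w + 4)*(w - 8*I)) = w - 8*I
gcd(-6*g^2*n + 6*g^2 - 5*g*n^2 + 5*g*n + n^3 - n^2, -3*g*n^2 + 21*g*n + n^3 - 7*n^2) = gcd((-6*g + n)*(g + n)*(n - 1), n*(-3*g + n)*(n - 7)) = 1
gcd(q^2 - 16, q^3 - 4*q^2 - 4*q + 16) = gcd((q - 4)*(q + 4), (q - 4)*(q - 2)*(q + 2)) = q - 4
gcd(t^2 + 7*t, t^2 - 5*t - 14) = 1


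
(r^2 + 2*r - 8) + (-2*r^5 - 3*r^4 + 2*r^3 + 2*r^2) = -2*r^5 - 3*r^4 + 2*r^3 + 3*r^2 + 2*r - 8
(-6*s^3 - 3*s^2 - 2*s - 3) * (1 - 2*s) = 12*s^4 + s^2 + 4*s - 3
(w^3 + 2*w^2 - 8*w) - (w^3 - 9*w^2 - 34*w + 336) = 11*w^2 + 26*w - 336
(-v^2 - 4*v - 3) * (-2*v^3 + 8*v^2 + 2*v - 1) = 2*v^5 - 28*v^3 - 31*v^2 - 2*v + 3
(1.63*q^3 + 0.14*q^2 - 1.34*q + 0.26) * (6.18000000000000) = 10.0734*q^3 + 0.8652*q^2 - 8.2812*q + 1.6068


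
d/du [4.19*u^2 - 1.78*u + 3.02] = 8.38*u - 1.78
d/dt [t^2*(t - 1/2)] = t*(3*t - 1)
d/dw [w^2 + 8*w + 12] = 2*w + 8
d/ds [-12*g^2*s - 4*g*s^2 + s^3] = -12*g^2 - 8*g*s + 3*s^2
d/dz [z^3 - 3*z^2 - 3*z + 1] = 3*z^2 - 6*z - 3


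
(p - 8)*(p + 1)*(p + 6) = p^3 - p^2 - 50*p - 48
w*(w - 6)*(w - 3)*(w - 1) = w^4 - 10*w^3 + 27*w^2 - 18*w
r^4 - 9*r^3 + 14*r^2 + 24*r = r*(r - 6)*(r - 4)*(r + 1)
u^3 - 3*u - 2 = (u - 2)*(u + 1)^2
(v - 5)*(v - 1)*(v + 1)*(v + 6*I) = v^4 - 5*v^3 + 6*I*v^3 - v^2 - 30*I*v^2 + 5*v - 6*I*v + 30*I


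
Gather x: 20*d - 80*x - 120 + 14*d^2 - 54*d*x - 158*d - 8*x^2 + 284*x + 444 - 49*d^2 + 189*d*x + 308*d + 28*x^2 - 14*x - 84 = -35*d^2 + 170*d + 20*x^2 + x*(135*d + 190) + 240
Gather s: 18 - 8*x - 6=12 - 8*x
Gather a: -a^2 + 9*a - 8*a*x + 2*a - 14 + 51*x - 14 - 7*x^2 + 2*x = -a^2 + a*(11 - 8*x) - 7*x^2 + 53*x - 28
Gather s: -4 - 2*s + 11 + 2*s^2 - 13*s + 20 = 2*s^2 - 15*s + 27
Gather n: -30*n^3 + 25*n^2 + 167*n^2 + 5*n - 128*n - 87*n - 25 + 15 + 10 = -30*n^3 + 192*n^2 - 210*n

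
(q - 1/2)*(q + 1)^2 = q^3 + 3*q^2/2 - 1/2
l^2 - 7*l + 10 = (l - 5)*(l - 2)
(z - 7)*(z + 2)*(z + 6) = z^3 + z^2 - 44*z - 84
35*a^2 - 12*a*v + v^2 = (-7*a + v)*(-5*a + v)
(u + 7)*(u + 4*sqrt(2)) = u^2 + 4*sqrt(2)*u + 7*u + 28*sqrt(2)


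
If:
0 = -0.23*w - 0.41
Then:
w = -1.78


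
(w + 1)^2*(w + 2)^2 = w^4 + 6*w^3 + 13*w^2 + 12*w + 4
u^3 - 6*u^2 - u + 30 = (u - 5)*(u - 3)*(u + 2)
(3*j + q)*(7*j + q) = 21*j^2 + 10*j*q + q^2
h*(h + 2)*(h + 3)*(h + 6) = h^4 + 11*h^3 + 36*h^2 + 36*h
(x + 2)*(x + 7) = x^2 + 9*x + 14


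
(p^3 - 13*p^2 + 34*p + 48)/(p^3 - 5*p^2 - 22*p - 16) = (p - 6)/(p + 2)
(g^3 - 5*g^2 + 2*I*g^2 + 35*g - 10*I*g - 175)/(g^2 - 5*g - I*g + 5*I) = (g^2 + 2*I*g + 35)/(g - I)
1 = 1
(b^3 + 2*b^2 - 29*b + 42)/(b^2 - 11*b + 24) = (b^2 + 5*b - 14)/(b - 8)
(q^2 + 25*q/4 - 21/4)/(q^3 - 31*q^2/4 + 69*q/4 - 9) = (q + 7)/(q^2 - 7*q + 12)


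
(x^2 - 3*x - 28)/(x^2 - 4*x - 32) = (x - 7)/(x - 8)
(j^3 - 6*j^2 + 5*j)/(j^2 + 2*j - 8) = j*(j^2 - 6*j + 5)/(j^2 + 2*j - 8)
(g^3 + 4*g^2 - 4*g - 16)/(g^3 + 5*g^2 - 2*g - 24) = (g + 2)/(g + 3)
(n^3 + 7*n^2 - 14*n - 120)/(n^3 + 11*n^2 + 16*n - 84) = (n^2 + n - 20)/(n^2 + 5*n - 14)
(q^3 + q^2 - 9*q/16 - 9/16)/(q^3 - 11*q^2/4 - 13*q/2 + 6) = (4*q^2 + 7*q + 3)/(4*(q^2 - 2*q - 8))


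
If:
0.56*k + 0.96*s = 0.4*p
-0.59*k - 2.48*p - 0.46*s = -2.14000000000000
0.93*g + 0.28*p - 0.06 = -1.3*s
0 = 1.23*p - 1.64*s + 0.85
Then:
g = -1.98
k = -1.45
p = 0.98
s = 1.25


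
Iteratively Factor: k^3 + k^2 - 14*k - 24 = (k + 2)*(k^2 - k - 12) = (k + 2)*(k + 3)*(k - 4)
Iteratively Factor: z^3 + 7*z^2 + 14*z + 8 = (z + 4)*(z^2 + 3*z + 2) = (z + 1)*(z + 4)*(z + 2)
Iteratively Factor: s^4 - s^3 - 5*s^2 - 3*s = (s + 1)*(s^3 - 2*s^2 - 3*s) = s*(s + 1)*(s^2 - 2*s - 3) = s*(s + 1)^2*(s - 3)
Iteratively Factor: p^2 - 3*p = (p)*(p - 3)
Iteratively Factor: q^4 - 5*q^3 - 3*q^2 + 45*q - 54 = (q - 3)*(q^3 - 2*q^2 - 9*q + 18) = (q - 3)*(q + 3)*(q^2 - 5*q + 6) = (q - 3)*(q - 2)*(q + 3)*(q - 3)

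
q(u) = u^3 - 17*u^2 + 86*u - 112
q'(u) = 3*u^2 - 34*u + 86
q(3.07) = 20.73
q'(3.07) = 9.89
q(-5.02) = -1098.63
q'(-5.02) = 332.28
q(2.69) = 15.79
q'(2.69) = 16.25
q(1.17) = -33.05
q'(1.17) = 50.33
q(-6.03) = -1467.97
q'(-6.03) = 400.10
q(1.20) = -31.55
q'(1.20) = 49.52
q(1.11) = -36.12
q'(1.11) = 51.96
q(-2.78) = -503.95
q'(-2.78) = 203.71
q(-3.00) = -550.00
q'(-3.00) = 215.00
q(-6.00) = -1456.00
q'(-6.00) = 398.00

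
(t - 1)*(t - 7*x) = t^2 - 7*t*x - t + 7*x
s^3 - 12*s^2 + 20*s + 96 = (s - 8)*(s - 6)*(s + 2)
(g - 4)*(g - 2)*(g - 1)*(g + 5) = g^4 - 2*g^3 - 21*g^2 + 62*g - 40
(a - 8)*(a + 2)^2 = a^3 - 4*a^2 - 28*a - 32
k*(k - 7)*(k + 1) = k^3 - 6*k^2 - 7*k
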